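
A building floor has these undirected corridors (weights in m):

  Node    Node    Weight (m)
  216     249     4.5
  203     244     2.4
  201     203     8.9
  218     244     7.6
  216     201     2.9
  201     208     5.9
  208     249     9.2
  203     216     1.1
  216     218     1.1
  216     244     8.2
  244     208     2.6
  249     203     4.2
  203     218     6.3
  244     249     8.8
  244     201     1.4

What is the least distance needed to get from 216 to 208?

Running Dijkstra from 216:
216: 0
203: 1.1  (via 216)
218: 1.1  (via 216)
201: 2.9  (via 216)
244: 3.5  (via 203)
249: 4.5  (via 216)
208: 6.1  (via 244)
Shortest route: 216 → 203 → 244 → 208 = 6.1 m.

6.1 m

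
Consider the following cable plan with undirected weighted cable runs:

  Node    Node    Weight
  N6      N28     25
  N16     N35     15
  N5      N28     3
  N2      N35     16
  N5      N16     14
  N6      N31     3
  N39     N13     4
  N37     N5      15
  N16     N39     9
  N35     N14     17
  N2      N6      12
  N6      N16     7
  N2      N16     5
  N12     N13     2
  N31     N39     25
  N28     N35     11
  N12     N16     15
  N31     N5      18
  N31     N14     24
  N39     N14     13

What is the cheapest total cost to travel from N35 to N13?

Compare a few routes:
N35 → N14 → N39 → N13: 17+13+4 = 34
N35 → N2 → N16 → N39 → N13: 16+5+9+4 = 34
N35 → N16 → N39 → N13: 15+9+4 = 28
N35 → N16 → N12 → N13: 15+15+2 = 32
Cheapest is N35 → N16 → N39 → N13 at 28.

28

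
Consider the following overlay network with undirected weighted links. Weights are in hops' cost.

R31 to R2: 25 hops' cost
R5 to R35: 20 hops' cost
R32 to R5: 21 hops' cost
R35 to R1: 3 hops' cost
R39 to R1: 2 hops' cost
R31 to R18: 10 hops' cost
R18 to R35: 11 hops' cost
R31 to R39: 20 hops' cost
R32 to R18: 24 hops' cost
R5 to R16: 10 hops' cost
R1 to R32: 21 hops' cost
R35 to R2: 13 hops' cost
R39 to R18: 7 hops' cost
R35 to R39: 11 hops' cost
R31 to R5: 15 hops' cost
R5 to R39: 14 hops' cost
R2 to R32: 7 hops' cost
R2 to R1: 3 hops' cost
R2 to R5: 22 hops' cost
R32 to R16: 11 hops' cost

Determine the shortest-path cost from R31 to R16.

Running Dijkstra from R31:
R31: 0
R18: 10  (via R31)
R5: 15  (via R31)
R39: 17  (via R18)
R1: 19  (via R39)
R35: 21  (via R18)
R2: 22  (via R1)
R16: 25  (via R5)
Shortest route: R31–R5–R16 = 25 hops' cost.

25 hops' cost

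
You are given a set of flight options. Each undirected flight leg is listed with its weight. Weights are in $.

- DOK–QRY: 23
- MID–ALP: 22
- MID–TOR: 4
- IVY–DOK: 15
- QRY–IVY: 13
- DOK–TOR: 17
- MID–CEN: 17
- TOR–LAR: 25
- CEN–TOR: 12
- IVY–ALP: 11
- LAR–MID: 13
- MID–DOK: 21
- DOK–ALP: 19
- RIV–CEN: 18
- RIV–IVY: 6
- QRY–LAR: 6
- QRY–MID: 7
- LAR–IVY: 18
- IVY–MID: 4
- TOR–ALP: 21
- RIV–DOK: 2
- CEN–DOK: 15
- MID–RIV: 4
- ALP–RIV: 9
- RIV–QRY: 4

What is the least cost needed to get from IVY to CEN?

$20

Compare a few routes:
IVY → MID → TOR → CEN: 4+4+12 = 20
IVY → MID → CEN: 4+17 = 21
The minimum is $20 via IVY → MID → TOR → CEN.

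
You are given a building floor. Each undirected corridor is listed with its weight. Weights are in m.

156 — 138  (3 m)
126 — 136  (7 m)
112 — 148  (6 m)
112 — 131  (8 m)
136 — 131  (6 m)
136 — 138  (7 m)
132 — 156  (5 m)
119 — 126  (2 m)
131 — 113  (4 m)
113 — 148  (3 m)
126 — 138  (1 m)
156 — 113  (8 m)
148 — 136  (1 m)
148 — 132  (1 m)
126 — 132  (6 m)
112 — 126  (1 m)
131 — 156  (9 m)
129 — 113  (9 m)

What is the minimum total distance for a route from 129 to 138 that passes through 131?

Best 129 to 131: 129 → 113 → 131 costing 13
Best 131 to 138: 131 → 112 → 126 → 138 costing 10
Total via 131: 13 + 10 = 23 m.

23 m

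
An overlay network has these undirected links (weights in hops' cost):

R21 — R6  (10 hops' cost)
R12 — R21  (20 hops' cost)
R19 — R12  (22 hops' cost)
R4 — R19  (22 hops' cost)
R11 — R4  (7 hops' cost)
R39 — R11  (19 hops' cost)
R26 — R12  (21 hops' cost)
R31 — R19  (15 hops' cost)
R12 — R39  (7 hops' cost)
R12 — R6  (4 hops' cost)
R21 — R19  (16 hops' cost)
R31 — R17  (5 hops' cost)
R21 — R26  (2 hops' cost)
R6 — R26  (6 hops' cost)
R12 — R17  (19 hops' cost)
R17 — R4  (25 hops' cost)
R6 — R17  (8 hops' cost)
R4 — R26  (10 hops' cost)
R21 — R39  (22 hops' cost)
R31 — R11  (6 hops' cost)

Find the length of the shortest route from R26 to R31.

19 hops' cost

Running Dijkstra from R26:
R26: 0
R21: 2  (via R26)
R6: 6  (via R26)
R12: 10  (via R6)
R4: 10  (via R26)
R17: 14  (via R6)
R39: 17  (via R12)
R11: 17  (via R4)
R19: 18  (via R21)
R31: 19  (via R17)
Shortest route: R26–R6–R17–R31 = 19 hops' cost.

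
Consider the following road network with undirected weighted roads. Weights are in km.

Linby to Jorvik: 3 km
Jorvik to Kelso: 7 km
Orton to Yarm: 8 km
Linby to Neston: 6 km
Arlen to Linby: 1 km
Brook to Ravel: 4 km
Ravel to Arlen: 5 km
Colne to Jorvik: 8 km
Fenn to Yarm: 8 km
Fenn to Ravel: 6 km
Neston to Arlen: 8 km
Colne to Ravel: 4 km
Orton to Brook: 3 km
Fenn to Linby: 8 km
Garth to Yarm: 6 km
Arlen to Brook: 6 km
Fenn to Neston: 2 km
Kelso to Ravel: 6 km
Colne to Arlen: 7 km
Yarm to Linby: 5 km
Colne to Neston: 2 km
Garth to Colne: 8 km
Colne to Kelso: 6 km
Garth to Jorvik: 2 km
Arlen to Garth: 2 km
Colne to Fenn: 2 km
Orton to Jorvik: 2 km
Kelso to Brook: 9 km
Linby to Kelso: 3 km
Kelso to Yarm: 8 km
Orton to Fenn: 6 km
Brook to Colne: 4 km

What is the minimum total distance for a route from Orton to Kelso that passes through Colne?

13 km

Shortest Orton→Colne: Orton → Brook → Colne = 7
Shortest Colne→Kelso: Colne → Kelso = 6
Total via Colne: 7 + 6 = 13 km.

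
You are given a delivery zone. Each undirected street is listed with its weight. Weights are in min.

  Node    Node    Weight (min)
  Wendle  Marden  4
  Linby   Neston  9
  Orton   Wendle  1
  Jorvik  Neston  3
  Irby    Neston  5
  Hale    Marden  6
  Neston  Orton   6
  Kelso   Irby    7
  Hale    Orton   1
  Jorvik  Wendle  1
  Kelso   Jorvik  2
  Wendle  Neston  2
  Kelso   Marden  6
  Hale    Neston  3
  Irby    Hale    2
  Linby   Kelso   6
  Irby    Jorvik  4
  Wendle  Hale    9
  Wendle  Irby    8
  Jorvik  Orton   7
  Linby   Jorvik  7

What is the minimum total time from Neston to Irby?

5 min

Candidate routes:
Neston - Wendle - Orton - Hale - Irby: 2+1+1+2 = 6
Neston - Jorvik - Irby: 3+4 = 7
Neston - Irby: 5 = 5
Neston - Wendle - Jorvik - Irby: 2+1+4 = 7
Cheapest is Neston - Irby at 5 min.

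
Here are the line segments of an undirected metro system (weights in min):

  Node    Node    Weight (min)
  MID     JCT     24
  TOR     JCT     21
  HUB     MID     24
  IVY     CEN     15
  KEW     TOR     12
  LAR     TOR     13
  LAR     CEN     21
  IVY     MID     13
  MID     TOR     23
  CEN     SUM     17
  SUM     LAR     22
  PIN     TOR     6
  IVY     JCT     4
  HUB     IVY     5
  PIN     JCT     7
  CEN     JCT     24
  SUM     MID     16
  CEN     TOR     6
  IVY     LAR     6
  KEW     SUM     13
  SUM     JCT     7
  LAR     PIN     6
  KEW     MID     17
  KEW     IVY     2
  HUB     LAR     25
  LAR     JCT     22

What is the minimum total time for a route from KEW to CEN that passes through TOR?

18 min

Shortest KEW→TOR: KEW → TOR = 12
Shortest TOR→CEN: TOR → CEN = 6
Total via TOR: 12 + 6 = 18 min.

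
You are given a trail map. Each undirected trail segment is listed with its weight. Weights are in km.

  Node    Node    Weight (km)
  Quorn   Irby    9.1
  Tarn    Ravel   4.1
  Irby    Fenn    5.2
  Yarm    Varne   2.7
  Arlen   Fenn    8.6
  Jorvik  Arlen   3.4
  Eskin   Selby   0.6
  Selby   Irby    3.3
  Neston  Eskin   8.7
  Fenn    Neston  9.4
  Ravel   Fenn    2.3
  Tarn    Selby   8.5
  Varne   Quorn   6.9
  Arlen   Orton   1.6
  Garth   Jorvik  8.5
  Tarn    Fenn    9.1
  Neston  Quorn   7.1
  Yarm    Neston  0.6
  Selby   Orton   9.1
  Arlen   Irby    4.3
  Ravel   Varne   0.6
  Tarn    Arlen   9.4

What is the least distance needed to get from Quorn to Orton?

Shortest distances from Quorn:
Quorn: 0
Varne: 6.9  (via Quorn)
Neston: 7.1  (via Quorn)
Ravel: 7.5  (via Varne)
Yarm: 7.7  (via Neston)
Irby: 9.1  (via Quorn)
Fenn: 9.8  (via Ravel)
Tarn: 11.6  (via Ravel)
Selby: 12.4  (via Irby)
Eskin: 13  (via Selby)
Arlen: 13.4  (via Irby)
Orton: 15  (via Arlen)
Shortest route: Quorn–Irby–Arlen–Orton = 15 km.

15 km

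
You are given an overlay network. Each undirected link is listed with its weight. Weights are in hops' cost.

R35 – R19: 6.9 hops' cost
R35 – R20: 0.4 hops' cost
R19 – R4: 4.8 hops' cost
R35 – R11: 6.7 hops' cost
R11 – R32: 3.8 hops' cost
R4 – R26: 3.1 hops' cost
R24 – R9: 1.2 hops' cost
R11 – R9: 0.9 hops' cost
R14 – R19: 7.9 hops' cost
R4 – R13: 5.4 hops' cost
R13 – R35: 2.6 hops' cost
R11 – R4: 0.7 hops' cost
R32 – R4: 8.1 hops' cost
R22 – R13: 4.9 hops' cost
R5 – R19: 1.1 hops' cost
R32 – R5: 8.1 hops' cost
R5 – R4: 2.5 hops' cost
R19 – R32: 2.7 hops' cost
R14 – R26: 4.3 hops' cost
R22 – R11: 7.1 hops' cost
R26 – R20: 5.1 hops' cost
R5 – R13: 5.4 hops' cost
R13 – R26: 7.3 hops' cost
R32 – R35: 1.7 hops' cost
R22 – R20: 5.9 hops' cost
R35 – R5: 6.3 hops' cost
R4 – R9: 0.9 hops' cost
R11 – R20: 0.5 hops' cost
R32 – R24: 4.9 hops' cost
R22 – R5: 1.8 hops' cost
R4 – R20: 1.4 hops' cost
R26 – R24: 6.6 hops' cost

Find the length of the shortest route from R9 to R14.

Running Dijkstra from R9:
R9: 0
R4: 0.9  (via R9)
R11: 0.9  (via R9)
R24: 1.2  (via R9)
R20: 1.4  (via R11)
R35: 1.8  (via R20)
R5: 3.4  (via R4)
R32: 3.5  (via R35)
R26: 4  (via R4)
R13: 4.4  (via R35)
R19: 4.5  (via R5)
R22: 5.2  (via R5)
R14: 8.3  (via R26)
Shortest route: R9 → R4 → R26 → R14 = 8.3 hops' cost.

8.3 hops' cost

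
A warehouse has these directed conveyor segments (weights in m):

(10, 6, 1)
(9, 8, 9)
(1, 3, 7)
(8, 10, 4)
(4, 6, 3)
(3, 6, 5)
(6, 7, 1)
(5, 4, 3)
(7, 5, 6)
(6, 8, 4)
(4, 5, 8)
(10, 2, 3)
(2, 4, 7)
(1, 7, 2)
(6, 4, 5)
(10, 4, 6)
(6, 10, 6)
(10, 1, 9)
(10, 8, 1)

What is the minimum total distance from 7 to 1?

Enumerating some paths:
7 → 5 → 4 → 6 → 8 → 10 → 1: 6+3+3+4+4+9 = 29
7 → 5 → 4 → 6 → 10 → 1: 6+3+3+6+9 = 27
The minimum is 27 m via 7 → 5 → 4 → 6 → 10 → 1.

27 m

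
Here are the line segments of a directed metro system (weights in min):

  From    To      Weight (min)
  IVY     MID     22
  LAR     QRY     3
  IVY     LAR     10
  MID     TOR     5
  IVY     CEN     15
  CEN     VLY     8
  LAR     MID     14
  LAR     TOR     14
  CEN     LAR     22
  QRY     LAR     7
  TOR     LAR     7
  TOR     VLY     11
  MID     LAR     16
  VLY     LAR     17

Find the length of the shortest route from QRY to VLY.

Compare a few routes:
QRY–LAR–TOR–VLY: 7+14+11 = 32
QRY–LAR–MID–TOR–VLY: 7+14+5+11 = 37
Cheapest is QRY–LAR–TOR–VLY at 32 min.

32 min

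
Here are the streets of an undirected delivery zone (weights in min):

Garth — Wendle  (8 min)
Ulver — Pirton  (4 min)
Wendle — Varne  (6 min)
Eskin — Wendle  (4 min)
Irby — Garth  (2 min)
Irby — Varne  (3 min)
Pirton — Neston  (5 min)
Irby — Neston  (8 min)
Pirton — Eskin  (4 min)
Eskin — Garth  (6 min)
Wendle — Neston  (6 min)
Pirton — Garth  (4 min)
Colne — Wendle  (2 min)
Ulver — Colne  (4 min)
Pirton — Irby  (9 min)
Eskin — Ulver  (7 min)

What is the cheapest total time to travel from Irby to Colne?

Running Dijkstra from Irby:
Irby: 0
Garth: 2  (via Irby)
Varne: 3  (via Irby)
Pirton: 6  (via Garth)
Neston: 8  (via Irby)
Eskin: 8  (via Garth)
Wendle: 9  (via Varne)
Ulver: 10  (via Pirton)
Colne: 11  (via Wendle)
Shortest route: Irby–Varne–Wendle–Colne = 11 min.

11 min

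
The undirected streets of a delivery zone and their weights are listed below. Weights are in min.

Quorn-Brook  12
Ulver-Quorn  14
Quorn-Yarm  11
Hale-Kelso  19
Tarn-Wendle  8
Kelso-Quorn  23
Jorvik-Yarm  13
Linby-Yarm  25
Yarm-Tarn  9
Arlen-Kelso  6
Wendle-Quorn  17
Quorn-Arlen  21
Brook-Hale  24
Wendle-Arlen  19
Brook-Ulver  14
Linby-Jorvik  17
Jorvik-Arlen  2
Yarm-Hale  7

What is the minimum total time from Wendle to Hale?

24 min

Compare a few routes:
Wendle → Quorn → Yarm → Hale: 17+11+7 = 35
Wendle → Tarn → Yarm → Hale: 8+9+7 = 24
Cheapest is Wendle → Tarn → Yarm → Hale at 24 min.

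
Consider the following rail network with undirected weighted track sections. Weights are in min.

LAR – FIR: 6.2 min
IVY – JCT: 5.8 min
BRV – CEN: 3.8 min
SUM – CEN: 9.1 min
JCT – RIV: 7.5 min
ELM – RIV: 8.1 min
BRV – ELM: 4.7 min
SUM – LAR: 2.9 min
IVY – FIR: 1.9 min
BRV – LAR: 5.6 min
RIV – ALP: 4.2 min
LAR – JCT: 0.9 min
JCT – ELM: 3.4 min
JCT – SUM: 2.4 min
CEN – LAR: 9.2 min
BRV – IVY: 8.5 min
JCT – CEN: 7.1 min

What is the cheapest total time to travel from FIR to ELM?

10.5 min

Compare a few routes:
FIR - LAR - JCT - ELM: 6.2+0.9+3.4 = 10.5
FIR - IVY - JCT - ELM: 1.9+5.8+3.4 = 11.1
FIR - LAR - SUM - JCT - ELM: 6.2+2.9+2.4+3.4 = 14.9
FIR - IVY - BRV - ELM: 1.9+8.5+4.7 = 15.1
Cheapest is FIR - LAR - JCT - ELM at 10.5 min.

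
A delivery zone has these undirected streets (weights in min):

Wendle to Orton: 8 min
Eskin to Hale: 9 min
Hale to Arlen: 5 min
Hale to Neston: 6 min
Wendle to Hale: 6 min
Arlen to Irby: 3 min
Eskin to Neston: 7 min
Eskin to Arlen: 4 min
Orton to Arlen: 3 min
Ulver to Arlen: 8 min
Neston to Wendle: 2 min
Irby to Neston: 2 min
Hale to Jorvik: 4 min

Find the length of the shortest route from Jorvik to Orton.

Enumerating some paths:
Jorvik - Hale - Neston - Irby - Arlen - Orton: 4+6+2+3+3 = 18
Jorvik - Hale - Arlen - Orton: 4+5+3 = 12
Jorvik - Hale - Wendle - Orton: 4+6+8 = 18
Jorvik - Hale - Wendle - Neston - Irby - Arlen - Orton: 4+6+2+2+3+3 = 20
The minimum is 12 min via Jorvik - Hale - Arlen - Orton.

12 min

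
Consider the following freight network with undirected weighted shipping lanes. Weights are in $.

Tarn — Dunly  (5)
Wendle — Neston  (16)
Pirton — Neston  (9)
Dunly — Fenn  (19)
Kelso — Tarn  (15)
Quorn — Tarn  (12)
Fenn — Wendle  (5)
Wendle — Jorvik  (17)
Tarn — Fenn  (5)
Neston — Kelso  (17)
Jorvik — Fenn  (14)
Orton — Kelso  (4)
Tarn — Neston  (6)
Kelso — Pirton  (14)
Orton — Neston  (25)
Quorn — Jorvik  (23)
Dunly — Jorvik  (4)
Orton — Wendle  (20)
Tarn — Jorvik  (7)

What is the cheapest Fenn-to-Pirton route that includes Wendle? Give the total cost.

Shortest Fenn→Wendle: Fenn → Wendle = 5
Shortest Wendle→Pirton: Wendle → Neston → Pirton = 25
Total via Wendle: 5 + 25 = $30.

$30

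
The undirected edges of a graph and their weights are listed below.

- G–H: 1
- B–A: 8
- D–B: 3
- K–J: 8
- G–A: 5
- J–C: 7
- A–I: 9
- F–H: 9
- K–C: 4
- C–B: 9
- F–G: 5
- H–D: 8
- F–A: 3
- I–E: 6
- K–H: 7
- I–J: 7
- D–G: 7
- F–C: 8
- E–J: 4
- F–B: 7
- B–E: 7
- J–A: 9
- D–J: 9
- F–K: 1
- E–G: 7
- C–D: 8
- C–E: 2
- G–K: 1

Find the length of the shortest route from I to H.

Running Dijkstra from I:
I: 0
E: 6  (via I)
J: 7  (via I)
C: 8  (via E)
A: 9  (via I)
F: 12  (via A)
K: 12  (via C)
B: 13  (via E)
G: 13  (via E)
H: 14  (via G)
Shortest route: I–E–G–H = 14.

14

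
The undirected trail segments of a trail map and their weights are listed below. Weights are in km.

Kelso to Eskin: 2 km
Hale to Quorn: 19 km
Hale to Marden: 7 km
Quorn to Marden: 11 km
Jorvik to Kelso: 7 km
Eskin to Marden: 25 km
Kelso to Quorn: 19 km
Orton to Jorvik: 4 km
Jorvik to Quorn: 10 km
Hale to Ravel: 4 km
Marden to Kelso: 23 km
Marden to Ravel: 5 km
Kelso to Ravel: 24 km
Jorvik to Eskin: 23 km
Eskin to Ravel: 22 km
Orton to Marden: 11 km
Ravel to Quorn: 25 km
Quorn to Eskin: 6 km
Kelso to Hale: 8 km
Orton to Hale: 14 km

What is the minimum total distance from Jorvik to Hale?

Shortest distances from Jorvik:
Jorvik: 0
Orton: 4  (via Jorvik)
Kelso: 7  (via Jorvik)
Eskin: 9  (via Kelso)
Quorn: 10  (via Jorvik)
Marden: 15  (via Orton)
Hale: 15  (via Kelso)
Shortest route: Jorvik → Kelso → Hale = 15 km.

15 km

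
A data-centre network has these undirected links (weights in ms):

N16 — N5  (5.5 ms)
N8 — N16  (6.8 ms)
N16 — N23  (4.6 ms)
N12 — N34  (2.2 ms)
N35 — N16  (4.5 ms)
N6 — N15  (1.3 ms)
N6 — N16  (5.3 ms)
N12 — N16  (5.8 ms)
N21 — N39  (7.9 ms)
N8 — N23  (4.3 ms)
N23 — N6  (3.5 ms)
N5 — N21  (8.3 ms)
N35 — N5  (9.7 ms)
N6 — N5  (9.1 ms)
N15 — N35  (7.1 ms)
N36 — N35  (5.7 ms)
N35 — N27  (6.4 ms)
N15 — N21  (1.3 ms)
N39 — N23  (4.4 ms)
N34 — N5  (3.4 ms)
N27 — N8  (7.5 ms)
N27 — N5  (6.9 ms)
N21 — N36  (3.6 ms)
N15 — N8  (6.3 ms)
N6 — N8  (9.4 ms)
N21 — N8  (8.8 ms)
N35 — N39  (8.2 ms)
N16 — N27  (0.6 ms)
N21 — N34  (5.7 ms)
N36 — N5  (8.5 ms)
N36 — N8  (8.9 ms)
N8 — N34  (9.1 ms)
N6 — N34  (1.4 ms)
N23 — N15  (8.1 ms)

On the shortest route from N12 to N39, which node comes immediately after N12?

N34

Candidate routes:
N12 - N34 - N6 - N23 - N39: 2.2+1.4+3.5+4.4 = 11.5
N12 - N34 - N6 - N15 - N21 - N39: 2.2+1.4+1.3+1.3+7.9 = 14.1
N12 - N16 - N23 - N39: 5.8+4.6+4.4 = 14.8
N12 - N34 - N21 - N39: 2.2+5.7+7.9 = 15.8
The minimum is 11.5 ms via N12 - N34 - N6 - N23 - N39.
So from N12 the first move is to N34.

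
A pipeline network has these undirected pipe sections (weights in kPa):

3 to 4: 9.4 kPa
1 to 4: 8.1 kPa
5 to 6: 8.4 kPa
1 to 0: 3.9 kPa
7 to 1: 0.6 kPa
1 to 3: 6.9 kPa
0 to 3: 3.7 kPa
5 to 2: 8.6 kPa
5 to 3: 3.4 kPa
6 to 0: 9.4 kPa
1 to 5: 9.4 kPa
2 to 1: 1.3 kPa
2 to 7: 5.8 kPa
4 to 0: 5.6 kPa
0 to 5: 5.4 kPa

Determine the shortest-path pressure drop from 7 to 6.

Enumerating some paths:
7 - 1 - 2 - 5 - 6: 0.6+1.3+8.6+8.4 = 18.9
7 - 1 - 0 - 6: 0.6+3.9+9.4 = 13.9
7 - 1 - 5 - 6: 0.6+9.4+8.4 = 18.4
7 - 1 - 0 - 5 - 6: 0.6+3.9+5.4+8.4 = 18.3
The minimum is 13.9 kPa via 7 - 1 - 0 - 6.

13.9 kPa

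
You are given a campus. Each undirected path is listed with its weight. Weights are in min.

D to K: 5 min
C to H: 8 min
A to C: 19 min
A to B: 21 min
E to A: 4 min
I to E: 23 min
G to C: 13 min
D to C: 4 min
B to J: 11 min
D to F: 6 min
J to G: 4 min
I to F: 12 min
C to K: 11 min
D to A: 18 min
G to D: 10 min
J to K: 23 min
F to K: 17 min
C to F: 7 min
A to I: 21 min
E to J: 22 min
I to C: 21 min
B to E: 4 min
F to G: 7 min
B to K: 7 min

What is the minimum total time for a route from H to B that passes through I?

Best H to I: H–C–F–I costing 27
Shortest I→B: I–E–B = 27
Total via I: 27 + 27 = 54 min.

54 min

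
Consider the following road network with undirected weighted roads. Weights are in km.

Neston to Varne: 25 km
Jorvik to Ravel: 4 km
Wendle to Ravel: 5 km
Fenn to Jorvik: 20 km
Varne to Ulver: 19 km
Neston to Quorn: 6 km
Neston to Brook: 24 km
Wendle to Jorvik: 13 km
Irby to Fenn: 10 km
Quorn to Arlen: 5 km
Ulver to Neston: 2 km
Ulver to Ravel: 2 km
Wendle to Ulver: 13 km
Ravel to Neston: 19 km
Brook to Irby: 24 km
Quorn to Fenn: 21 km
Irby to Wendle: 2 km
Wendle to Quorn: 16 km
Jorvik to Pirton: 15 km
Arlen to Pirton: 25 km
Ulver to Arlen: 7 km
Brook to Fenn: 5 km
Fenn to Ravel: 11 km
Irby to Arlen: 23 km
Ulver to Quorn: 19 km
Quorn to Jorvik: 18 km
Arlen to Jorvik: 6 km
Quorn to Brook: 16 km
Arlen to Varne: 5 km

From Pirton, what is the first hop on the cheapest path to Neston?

Jorvik

Enumerating some paths:
Pirton → Jorvik → Ravel → Ulver → Neston: 15+4+2+2 = 23
Pirton → Jorvik → Arlen → Ulver → Neston: 15+6+7+2 = 30
Cheapest is Pirton → Jorvik → Ravel → Ulver → Neston at 23 km.
So from Pirton the first move is to Jorvik.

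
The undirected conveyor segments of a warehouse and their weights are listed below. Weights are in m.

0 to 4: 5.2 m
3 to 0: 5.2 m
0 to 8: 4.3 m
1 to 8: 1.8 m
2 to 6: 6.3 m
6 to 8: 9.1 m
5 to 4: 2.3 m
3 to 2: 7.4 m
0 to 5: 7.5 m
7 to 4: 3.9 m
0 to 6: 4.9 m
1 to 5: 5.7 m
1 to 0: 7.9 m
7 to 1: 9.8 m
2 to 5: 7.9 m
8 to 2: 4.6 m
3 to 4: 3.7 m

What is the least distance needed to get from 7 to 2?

Candidate routes:
7 - 4 - 3 - 2: 3.9+3.7+7.4 = 15
7 - 4 - 5 - 2: 3.9+2.3+7.9 = 14.1
7 - 1 - 8 - 2: 9.8+1.8+4.6 = 16.2
The minimum is 14.1 m via 7 - 4 - 5 - 2.

14.1 m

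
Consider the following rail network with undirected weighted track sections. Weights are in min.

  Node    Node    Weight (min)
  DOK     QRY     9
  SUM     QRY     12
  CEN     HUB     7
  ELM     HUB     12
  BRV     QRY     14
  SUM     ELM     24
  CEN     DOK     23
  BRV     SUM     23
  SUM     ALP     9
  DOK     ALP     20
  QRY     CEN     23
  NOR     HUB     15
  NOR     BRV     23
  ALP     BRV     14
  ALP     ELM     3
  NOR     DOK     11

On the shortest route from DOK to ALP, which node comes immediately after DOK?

ALP

Compare a few routes:
DOK - QRY - SUM - ALP: 9+12+9 = 30
DOK - QRY - BRV - ALP: 9+14+14 = 37
DOK - ALP: 20 = 20
DOK - NOR - HUB - ELM - ALP: 11+15+12+3 = 41
Cheapest is DOK - ALP at 20 min.
So from DOK the first move is to ALP.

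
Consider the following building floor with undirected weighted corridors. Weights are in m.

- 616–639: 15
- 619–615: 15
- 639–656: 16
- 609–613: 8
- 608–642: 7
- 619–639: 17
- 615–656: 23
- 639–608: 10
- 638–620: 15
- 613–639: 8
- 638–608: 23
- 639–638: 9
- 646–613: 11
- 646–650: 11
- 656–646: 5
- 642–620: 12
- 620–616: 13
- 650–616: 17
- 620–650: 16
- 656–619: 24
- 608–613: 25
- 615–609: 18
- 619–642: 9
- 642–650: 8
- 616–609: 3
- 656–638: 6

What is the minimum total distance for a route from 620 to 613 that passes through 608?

37 m

Shortest 620→608: 620 → 642 → 608 = 19
Shortest 608→613: 608 → 639 → 613 = 18
Total via 608: 19 + 18 = 37 m.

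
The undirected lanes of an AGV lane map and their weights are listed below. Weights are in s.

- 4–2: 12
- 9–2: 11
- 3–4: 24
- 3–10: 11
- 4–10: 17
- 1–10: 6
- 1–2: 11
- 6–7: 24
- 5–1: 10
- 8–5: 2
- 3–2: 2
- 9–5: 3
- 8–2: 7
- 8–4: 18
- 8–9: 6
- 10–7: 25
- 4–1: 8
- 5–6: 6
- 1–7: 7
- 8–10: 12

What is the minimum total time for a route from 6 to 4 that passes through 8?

Shortest 6→8: 6–5–8 = 8
Best 8 to 4: 8–4 costing 18
Total via 8: 8 + 18 = 26 s.

26 s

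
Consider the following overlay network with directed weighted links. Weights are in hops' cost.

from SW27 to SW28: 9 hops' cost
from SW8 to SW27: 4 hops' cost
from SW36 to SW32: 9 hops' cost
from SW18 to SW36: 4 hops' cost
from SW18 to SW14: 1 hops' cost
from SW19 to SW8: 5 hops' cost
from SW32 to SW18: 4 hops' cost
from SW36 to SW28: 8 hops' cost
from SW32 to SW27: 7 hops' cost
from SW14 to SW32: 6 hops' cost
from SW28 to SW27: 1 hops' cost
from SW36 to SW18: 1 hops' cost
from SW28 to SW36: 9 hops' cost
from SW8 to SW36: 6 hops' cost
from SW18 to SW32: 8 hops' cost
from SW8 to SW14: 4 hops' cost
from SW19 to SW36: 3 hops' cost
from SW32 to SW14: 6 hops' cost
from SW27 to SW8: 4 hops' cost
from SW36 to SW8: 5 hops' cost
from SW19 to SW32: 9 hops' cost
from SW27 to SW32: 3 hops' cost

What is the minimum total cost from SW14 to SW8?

Candidate routes:
SW14 - SW32 - SW18 - SW36 - SW28 - SW27 - SW8: 6+4+4+8+1+4 = 27
SW14 - SW32 - SW18 - SW36 - SW8: 6+4+4+5 = 19
SW14 - SW32 - SW27 - SW28 - SW36 - SW8: 6+7+9+9+5 = 36
SW14 - SW32 - SW27 - SW8: 6+7+4 = 17
The minimum is 17 hops' cost via SW14 - SW32 - SW27 - SW8.

17 hops' cost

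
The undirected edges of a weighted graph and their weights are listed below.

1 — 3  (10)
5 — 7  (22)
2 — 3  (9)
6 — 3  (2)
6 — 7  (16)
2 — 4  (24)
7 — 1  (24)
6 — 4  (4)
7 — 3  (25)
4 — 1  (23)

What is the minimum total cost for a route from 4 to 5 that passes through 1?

Best 4 to 1: 4 → 6 → 3 → 1 costing 16
Best 1 to 5: 1 → 7 → 5 costing 46
Total via 1: 16 + 46 = 62.

62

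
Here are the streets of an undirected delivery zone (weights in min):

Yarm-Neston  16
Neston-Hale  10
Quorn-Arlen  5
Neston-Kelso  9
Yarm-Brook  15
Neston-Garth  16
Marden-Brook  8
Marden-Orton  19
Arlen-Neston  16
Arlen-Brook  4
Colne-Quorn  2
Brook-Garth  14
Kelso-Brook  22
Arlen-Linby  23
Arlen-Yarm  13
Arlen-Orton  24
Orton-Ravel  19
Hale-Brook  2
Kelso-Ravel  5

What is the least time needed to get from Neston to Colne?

23 min

Enumerating some paths:
Neston → Yarm → Arlen → Quorn → Colne: 16+13+5+2 = 36
Neston → Arlen → Quorn → Colne: 16+5+2 = 23
Cheapest is Neston → Arlen → Quorn → Colne at 23 min.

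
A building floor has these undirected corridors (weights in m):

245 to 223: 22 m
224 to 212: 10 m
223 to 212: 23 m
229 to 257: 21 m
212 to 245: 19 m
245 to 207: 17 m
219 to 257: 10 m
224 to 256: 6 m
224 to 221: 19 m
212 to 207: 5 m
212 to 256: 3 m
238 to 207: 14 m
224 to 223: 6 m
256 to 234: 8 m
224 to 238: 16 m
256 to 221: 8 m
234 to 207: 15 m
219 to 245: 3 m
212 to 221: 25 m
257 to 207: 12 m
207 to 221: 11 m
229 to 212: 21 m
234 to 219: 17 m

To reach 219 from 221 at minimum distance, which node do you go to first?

Compare a few routes:
221 - 207 - 245 - 219: 11+17+3 = 31
221 - 207 - 257 - 219: 11+12+10 = 33
221 - 256 - 234 - 219: 8+8+17 = 33
Cheapest is 221 - 207 - 245 - 219 at 31 m.
So from 221 the first move is to 207.

207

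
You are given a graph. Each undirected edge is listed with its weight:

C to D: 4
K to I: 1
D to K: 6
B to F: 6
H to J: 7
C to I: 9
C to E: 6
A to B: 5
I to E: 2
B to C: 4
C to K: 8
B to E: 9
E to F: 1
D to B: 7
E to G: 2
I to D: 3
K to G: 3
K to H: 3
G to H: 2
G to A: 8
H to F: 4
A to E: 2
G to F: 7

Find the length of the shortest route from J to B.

Candidate routes:
J → H → G → E → F → B: 7+2+2+1+6 = 18
J → H → F → B: 7+4+6 = 17
J → H → G → E → A → B: 7+2+2+2+5 = 18
Cheapest is J → H → F → B at 17.

17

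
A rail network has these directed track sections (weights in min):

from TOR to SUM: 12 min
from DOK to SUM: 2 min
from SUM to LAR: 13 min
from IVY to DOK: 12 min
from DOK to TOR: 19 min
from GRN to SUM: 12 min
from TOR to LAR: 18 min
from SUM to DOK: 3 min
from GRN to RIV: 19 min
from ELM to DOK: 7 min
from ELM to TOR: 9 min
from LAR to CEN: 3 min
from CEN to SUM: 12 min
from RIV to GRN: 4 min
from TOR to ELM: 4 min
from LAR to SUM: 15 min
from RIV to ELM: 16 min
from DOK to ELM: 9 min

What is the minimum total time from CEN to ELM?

24 min

Compare a few routes:
CEN - SUM - DOK - TOR - ELM: 12+3+19+4 = 38
CEN - SUM - DOK - ELM: 12+3+9 = 24
Cheapest is CEN - SUM - DOK - ELM at 24 min.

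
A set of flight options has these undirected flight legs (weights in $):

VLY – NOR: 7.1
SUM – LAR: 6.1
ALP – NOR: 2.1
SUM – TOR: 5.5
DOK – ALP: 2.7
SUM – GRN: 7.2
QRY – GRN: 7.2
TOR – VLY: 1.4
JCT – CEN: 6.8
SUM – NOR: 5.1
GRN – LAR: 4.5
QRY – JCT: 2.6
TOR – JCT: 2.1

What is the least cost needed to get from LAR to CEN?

Shortest distances from LAR:
LAR: 0
GRN: 4.5  (via LAR)
SUM: 6.1  (via LAR)
NOR: 11.2  (via SUM)
TOR: 11.6  (via SUM)
QRY: 11.7  (via GRN)
VLY: 13  (via TOR)
ALP: 13.3  (via NOR)
JCT: 13.7  (via TOR)
DOK: 16  (via ALP)
CEN: 20.5  (via JCT)
Shortest route: LAR–SUM–TOR–JCT–CEN = $20.5.

$20.5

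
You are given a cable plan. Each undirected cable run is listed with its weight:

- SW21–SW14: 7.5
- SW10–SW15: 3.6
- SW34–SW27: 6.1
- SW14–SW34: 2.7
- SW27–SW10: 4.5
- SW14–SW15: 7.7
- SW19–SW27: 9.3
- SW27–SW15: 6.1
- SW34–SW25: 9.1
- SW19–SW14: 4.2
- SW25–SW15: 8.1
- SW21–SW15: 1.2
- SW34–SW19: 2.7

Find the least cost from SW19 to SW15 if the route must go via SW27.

14.9

Shortest SW19→SW27: SW19–SW34–SW27 = 8.8
Best SW27 to SW15: SW27–SW15 costing 6.1
Total via SW27: 8.8 + 6.1 = 14.9.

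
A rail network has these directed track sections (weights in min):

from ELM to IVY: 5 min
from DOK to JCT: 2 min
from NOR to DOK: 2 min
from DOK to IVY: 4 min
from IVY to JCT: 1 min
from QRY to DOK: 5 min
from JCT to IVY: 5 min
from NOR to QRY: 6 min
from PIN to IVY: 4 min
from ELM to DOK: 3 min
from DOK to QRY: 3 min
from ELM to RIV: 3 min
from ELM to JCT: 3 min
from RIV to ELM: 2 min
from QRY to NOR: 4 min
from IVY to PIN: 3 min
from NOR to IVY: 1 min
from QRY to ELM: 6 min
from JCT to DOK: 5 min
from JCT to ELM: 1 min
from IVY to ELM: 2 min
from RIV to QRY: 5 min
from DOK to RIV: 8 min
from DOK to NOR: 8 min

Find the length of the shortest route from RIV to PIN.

10 min

Settle nodes by increasing distance from RIV:
RIV: 0
ELM: 2  (via RIV)
JCT: 5  (via ELM)
DOK: 5  (via ELM)
QRY: 5  (via RIV)
IVY: 7  (via ELM)
NOR: 9  (via QRY)
PIN: 10  (via IVY)
Shortest route: RIV–ELM–IVY–PIN = 10 min.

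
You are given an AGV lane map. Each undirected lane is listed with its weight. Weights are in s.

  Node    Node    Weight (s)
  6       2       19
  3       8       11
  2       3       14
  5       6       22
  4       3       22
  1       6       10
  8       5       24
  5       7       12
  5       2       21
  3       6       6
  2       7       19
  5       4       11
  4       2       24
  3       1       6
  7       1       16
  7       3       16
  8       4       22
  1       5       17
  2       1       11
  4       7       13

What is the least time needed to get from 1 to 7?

Shortest distances from 1:
1: 0
3: 6  (via 1)
6: 10  (via 1)
2: 11  (via 1)
7: 16  (via 1)
Shortest route: 1 → 7 = 16 s.

16 s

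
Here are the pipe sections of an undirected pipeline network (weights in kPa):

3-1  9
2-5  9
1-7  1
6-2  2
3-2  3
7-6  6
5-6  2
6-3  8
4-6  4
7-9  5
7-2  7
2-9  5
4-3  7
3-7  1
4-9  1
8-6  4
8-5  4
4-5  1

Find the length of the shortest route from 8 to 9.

6 kPa

Shortest distances from 8:
8: 0
5: 4  (via 8)
6: 4  (via 8)
4: 5  (via 5)
2: 6  (via 6)
9: 6  (via 4)
Shortest route: 8 → 5 → 4 → 9 = 6 kPa.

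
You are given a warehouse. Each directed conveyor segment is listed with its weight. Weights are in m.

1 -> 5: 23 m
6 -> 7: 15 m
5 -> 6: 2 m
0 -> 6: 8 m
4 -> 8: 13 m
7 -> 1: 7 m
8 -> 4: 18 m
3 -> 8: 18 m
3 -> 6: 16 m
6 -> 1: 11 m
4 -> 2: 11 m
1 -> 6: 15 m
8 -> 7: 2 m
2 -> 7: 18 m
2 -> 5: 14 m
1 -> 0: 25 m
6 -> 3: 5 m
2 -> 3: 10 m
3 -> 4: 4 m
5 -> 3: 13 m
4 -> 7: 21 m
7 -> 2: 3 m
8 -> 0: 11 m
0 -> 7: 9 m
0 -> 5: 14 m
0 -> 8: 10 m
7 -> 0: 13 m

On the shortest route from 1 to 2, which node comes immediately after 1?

Enumerating some paths:
1 - 6 - 3 - 4 - 2: 15+5+4+11 = 35
1 - 6 - 7 - 2: 15+15+3 = 33
1 - 0 - 7 - 2: 25+9+3 = 37
Cheapest is 1 - 6 - 7 - 2 at 33 m.
So from 1 the first move is to 6.

6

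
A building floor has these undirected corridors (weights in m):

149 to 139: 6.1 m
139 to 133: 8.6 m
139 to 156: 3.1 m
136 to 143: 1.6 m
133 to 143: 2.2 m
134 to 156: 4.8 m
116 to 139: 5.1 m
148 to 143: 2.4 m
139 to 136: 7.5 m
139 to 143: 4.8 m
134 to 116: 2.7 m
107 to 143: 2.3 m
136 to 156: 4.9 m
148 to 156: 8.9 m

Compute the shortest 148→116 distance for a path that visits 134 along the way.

16.4 m

Best 148 to 134: 148–156–134 costing 13.7
Shortest 134→116: 134–116 = 2.7
Total via 134: 13.7 + 2.7 = 16.4 m.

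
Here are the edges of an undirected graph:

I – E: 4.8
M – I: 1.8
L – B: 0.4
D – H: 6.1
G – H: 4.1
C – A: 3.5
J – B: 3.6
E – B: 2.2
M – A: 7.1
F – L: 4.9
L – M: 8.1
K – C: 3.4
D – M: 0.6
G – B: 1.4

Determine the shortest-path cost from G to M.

Shortest distances from G:
G: 0
B: 1.4  (via G)
L: 1.8  (via B)
E: 3.6  (via B)
H: 4.1  (via G)
J: 5  (via B)
F: 6.7  (via L)
I: 8.4  (via E)
M: 9.9  (via L)
Shortest route: G → B → L → M = 9.9.

9.9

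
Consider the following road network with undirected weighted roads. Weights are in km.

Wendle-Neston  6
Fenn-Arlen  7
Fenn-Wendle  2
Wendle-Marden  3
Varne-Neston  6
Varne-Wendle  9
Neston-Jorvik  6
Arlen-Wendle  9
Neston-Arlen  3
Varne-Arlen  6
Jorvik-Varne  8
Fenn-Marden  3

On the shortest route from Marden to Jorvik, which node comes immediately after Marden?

Wendle

Enumerating some paths:
Marden - Fenn - Arlen - Neston - Jorvik: 3+7+3+6 = 19
Marden - Fenn - Wendle - Neston - Jorvik: 3+2+6+6 = 17
Marden - Wendle - Varne - Jorvik: 3+9+8 = 20
Marden - Wendle - Neston - Jorvik: 3+6+6 = 15
Cheapest is Marden - Wendle - Neston - Jorvik at 15 km.
So from Marden the first move is to Wendle.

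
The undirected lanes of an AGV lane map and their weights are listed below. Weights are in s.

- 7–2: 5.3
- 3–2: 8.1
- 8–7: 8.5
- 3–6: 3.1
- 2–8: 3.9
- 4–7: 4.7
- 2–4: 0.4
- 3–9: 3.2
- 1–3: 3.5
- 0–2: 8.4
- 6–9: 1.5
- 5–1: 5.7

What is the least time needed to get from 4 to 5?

17.7 s

Enumerating some paths:
4–2–3–1–5: 0.4+8.1+3.5+5.7 = 17.7
4–7–2–3–1–5: 4.7+5.3+8.1+3.5+5.7 = 27.3
Cheapest is 4–2–3–1–5 at 17.7 s.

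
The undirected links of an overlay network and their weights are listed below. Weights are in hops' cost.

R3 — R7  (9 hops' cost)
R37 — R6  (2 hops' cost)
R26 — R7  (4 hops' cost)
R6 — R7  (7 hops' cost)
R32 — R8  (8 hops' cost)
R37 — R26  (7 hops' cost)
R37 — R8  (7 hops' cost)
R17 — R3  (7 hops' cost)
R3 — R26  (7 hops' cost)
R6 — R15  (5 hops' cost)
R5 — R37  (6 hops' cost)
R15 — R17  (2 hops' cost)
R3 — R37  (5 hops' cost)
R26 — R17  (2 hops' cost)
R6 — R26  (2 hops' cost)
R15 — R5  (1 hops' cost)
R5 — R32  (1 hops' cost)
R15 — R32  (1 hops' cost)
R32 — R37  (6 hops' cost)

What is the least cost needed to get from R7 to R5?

Candidate routes:
R7 - R26 - R17 - R15 - R5: 4+2+2+1 = 9
R7 - R26 - R17 - R15 - R32 - R5: 4+2+2+1+1 = 10
Cheapest is R7 - R26 - R17 - R15 - R5 at 9 hops' cost.

9 hops' cost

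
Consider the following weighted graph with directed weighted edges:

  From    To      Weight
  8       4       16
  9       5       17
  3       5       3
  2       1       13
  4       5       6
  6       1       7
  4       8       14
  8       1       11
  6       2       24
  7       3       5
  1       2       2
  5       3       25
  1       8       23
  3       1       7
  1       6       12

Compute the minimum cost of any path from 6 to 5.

Settle nodes by increasing distance from 6:
6: 0
1: 7  (via 6)
2: 9  (via 1)
8: 30  (via 1)
4: 46  (via 8)
5: 52  (via 4)
Shortest route: 6 → 1 → 8 → 4 → 5 = 52.

52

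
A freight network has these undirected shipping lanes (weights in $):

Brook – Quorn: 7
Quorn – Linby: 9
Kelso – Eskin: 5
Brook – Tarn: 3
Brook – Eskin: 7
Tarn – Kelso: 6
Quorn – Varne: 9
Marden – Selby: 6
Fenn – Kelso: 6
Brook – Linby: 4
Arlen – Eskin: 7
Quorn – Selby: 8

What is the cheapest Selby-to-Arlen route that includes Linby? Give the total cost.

Shortest Selby→Linby: Selby → Quorn → Linby = 17
Shortest Linby→Arlen: Linby → Brook → Eskin → Arlen = 18
Total via Linby: 17 + 18 = $35.

$35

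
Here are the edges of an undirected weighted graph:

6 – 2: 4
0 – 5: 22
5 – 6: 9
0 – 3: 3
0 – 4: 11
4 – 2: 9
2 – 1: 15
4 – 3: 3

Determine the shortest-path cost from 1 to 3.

27

Enumerating some paths:
1–2–4–0–3: 15+9+11+3 = 38
1–2–4–3: 15+9+3 = 27
Cheapest is 1–2–4–3 at 27.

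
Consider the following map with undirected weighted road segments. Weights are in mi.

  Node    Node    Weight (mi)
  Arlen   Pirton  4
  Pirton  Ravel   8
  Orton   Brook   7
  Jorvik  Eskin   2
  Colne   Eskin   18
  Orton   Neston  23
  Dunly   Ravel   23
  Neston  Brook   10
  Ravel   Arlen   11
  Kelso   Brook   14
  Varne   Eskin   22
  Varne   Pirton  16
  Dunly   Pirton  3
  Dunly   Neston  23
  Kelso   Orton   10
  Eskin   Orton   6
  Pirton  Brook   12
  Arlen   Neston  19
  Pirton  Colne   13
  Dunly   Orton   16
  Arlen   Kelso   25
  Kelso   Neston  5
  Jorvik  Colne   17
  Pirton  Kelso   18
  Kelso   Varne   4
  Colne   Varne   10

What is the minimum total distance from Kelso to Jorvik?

Settle nodes by increasing distance from Kelso:
Kelso: 0
Varne: 4  (via Kelso)
Neston: 5  (via Kelso)
Orton: 10  (via Kelso)
Brook: 14  (via Kelso)
Colne: 14  (via Varne)
Eskin: 16  (via Orton)
Jorvik: 18  (via Eskin)
Shortest route: Kelso–Orton–Eskin–Jorvik = 18 mi.

18 mi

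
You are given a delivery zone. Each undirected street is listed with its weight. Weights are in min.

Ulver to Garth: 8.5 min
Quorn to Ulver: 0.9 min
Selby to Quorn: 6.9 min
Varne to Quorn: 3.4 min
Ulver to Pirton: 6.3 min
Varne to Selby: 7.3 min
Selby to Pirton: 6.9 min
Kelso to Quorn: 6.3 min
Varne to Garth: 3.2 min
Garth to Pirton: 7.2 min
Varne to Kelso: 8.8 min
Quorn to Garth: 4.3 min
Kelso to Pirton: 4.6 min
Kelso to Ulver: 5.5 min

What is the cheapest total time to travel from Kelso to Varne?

Running Dijkstra from Kelso:
Kelso: 0
Pirton: 4.6  (via Kelso)
Ulver: 5.5  (via Kelso)
Quorn: 6.3  (via Kelso)
Varne: 8.8  (via Kelso)
Shortest route: Kelso → Varne = 8.8 min.

8.8 min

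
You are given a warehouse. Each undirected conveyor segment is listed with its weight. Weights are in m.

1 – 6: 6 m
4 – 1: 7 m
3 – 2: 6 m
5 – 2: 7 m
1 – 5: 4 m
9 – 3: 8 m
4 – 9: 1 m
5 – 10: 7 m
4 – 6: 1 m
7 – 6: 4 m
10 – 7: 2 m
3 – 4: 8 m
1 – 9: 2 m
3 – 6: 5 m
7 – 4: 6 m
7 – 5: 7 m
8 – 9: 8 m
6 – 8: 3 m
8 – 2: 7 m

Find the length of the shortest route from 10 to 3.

Compare a few routes:
10–7–6–4–3: 2+4+1+8 = 15
10–7–4–6–3: 2+6+1+5 = 14
10–7–6–3: 2+4+5 = 11
Cheapest is 10–7–6–3 at 11 m.

11 m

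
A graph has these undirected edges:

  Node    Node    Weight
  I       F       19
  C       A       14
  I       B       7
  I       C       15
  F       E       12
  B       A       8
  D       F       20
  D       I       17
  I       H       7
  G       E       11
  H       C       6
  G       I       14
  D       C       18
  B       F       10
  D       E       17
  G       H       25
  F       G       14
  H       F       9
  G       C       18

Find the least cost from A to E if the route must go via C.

Best A to C: A → C costing 14
Best C to E: C → H → F → E costing 27
Total via C: 14 + 27 = 41.

41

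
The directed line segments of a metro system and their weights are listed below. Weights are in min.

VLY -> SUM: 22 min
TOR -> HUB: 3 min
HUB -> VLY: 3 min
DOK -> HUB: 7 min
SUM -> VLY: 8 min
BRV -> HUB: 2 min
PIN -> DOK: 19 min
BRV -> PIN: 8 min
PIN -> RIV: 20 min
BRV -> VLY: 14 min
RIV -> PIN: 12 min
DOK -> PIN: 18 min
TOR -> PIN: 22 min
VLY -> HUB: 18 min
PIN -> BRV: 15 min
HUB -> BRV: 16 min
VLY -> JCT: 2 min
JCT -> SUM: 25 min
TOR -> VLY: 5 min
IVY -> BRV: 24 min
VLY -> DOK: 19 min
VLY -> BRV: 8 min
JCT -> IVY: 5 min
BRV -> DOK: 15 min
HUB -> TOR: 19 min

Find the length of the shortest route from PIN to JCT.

22 min

Shortest distances from PIN:
PIN: 0
BRV: 15  (via PIN)
HUB: 17  (via BRV)
DOK: 19  (via PIN)
VLY: 20  (via HUB)
RIV: 20  (via PIN)
JCT: 22  (via VLY)
Shortest route: PIN → BRV → HUB → VLY → JCT = 22 min.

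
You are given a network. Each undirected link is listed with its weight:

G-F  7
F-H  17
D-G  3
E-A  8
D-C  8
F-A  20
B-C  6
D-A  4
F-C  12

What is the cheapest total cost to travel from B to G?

Shortest distances from B:
B: 0
C: 6  (via B)
D: 14  (via C)
G: 17  (via D)
Shortest route: B–C–D–G = 17.

17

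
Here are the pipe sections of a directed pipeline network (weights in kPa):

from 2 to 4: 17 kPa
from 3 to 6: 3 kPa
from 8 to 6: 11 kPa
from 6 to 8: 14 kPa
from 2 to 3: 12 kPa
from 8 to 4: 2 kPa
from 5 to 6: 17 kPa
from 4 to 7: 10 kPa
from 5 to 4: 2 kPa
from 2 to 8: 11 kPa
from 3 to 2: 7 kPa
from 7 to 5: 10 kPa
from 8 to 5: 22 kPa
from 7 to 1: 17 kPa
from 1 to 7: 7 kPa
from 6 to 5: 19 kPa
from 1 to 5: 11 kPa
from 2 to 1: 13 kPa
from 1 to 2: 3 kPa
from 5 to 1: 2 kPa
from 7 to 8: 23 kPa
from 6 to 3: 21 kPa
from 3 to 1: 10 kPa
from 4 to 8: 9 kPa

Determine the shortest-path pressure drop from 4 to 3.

Shortest distances from 4:
4: 0
8: 9  (via 4)
7: 10  (via 4)
5: 20  (via 7)
6: 20  (via 8)
1: 22  (via 5)
2: 25  (via 1)
3: 37  (via 2)
Shortest route: 4–7–5–1–2–3 = 37 kPa.

37 kPa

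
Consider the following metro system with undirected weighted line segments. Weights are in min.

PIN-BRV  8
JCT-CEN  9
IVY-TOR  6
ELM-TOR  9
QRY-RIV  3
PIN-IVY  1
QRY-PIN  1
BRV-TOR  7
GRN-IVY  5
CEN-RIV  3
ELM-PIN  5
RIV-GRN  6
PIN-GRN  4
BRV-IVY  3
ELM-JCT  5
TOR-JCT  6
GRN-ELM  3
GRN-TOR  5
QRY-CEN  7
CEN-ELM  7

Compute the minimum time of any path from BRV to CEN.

Compare a few routes:
BRV → IVY → PIN → QRY → RIV → CEN: 3+1+1+3+3 = 11
BRV → IVY → PIN → QRY → CEN: 3+1+1+7 = 12
The minimum is 11 min via BRV → IVY → PIN → QRY → RIV → CEN.

11 min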